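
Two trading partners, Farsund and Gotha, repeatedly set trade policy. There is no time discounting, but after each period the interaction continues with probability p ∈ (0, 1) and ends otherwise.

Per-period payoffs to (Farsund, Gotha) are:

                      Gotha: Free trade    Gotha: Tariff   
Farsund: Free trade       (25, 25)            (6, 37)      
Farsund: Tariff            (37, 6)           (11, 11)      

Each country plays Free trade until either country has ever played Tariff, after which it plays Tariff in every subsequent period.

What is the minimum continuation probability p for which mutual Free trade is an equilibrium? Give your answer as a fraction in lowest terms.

With no time discounting, the continuation probability p plays the role of the discount factor.
Grim-trigger IC: 25/(1−p) ≥ 37 + 11p/(1−p) ⇒ p ≥ (37−25)/(37−11) = 6/13.

6/13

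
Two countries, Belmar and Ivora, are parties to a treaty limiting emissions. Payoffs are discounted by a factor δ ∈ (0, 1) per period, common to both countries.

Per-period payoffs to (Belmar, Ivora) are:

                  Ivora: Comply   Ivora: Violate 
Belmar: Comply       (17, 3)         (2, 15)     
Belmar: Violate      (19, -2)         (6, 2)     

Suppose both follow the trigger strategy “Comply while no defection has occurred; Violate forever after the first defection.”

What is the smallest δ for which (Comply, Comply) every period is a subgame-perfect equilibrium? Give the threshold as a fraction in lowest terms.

For Belmar: deviation gain 19−17 = 2, per-period punishment loss 17−6 = 11. IC gives δ ≥ 2/13.
For Ivora: gain 12, loss 1 per period, so δ ≥ 12/13.
The tighter constraint is Ivora's, so cooperation needs δ ≥ 12/13.

12/13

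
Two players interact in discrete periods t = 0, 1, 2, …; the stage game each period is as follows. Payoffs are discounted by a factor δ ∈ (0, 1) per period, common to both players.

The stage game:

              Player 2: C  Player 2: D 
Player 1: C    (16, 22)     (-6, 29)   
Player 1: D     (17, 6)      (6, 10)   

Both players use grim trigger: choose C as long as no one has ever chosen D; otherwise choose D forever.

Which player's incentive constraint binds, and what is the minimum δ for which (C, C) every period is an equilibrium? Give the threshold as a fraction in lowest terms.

Player 2; δ ≥ 7/19

Player 1: cooperation gives 16 each period; deviation gives 17 once then 6 forever.
  16/(1−δ) ≥ 17 + 6δ/(1−δ) ⇒ δ ≥ 1/11.
Player 2: cooperation gives 22 each period; deviation gives 29 once then 10 forever.
  δ ≥ 7/19.
Both must hold, so the binding constraint is Player 2's: δ ≥ 7/19.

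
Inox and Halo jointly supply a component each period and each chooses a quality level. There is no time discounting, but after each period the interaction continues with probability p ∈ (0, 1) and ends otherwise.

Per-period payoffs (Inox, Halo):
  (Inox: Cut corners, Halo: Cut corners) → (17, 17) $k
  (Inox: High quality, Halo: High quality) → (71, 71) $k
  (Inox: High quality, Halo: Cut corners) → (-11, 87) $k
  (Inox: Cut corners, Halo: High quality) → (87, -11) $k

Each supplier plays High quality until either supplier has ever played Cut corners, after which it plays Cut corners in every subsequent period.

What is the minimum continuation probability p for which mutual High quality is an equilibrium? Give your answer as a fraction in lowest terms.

8/35

Expected cooperation value is 71 + p·71 + p²·71 + … = 71/(1−p); deviation gives 87 + p·17/(1−p).
71 ≥ 87(1−p) + 17p ⇒ 70p ≥ 16 ⇒ p ≥ 16/70 = 8/35.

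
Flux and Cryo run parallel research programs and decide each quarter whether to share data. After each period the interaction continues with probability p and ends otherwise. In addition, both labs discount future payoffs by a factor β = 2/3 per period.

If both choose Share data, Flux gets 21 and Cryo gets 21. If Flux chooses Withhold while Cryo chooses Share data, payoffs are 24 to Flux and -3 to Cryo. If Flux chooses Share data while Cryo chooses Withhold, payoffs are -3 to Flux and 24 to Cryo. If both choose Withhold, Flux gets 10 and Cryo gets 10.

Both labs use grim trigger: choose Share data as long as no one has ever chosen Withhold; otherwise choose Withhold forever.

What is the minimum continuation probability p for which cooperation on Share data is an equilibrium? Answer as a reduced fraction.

With continuation probability p and discount β, the effective per-period discount factor is βp.
Grim-trigger IC: βp ≥ (24−21)/(24−10) = 3/14.
So p ≥ (3/14)/(2/3) = 9/28.

9/28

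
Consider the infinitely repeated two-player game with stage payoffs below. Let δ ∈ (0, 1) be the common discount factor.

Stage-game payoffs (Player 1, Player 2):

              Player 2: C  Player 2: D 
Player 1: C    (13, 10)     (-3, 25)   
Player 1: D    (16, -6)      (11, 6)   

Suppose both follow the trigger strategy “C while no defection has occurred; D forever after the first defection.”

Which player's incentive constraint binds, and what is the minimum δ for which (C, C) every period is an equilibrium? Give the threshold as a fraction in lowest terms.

For Player 1: deviation gain 16−13 = 3, per-period punishment loss 13−11 = 2. IC gives δ ≥ 3/5.
For Player 2: gain 15, loss 4 per period, so δ ≥ 15/19.
The tighter constraint is Player 2's, so cooperation needs δ ≥ 15/19.

Player 2; δ ≥ 15/19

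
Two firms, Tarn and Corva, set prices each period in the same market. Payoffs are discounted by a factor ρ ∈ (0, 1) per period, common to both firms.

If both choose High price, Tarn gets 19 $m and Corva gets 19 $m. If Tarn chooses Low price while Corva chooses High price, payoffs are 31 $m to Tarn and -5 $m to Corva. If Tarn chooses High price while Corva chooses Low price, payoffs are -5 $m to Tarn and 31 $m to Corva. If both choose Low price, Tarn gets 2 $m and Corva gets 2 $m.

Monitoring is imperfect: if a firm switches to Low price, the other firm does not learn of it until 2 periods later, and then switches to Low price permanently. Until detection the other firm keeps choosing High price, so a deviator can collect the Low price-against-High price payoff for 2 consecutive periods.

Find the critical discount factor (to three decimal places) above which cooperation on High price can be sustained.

0.643

The best deviation is to choose Low price for all 2 undetected periods, earning 31 each, then 2 forever once detected.
Deviation value: 31(1−ρ^2)/(1−ρ) + 2ρ^2/(1−ρ); cooperation value: 19/(1−ρ).
IC: 19 ≥ 31(1−ρ^2) + 2ρ^2 = 31 − 29ρ^2.
So ρ^2 ≥ 12/29, giving ρ ≥ (12/29)^(1/2) ≈ 0.643.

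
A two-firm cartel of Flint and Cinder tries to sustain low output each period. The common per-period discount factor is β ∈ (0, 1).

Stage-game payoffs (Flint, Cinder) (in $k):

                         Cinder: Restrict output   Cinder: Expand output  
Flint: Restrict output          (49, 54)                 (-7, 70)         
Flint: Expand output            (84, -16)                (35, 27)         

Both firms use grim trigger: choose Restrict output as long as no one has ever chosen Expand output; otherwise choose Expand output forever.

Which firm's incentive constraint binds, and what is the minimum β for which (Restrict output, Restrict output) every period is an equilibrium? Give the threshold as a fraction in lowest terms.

For Flint: deviation gain 84−49 = 35, per-period punishment loss 49−35 = 14. IC gives β ≥ 35/49 = 5/7.
For Cinder: gain 16, loss 27 per period, so β ≥ 16/43.
The tighter constraint is Flint's, so cooperation needs β ≥ 5/7.

Flint; β ≥ 5/7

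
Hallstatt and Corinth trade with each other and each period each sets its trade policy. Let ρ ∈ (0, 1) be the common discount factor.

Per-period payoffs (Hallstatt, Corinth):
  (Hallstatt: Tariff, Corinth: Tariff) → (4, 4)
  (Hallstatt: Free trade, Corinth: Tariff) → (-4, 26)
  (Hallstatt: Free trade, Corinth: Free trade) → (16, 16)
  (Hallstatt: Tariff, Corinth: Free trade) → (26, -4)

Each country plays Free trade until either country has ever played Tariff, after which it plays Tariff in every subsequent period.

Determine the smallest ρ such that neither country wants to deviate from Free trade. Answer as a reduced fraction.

5/11

One-period gain from deviating is 26 − 16 = 10. The loss is 16 − 4 = 12 in every subsequent period, with present value 12·ρ/(1−ρ).
Deviation is unprofitable when 12·ρ/(1−ρ) ≥ 10, i.e. ρ/(1−ρ) ≥ 5/6.
Equivalently ρ ≥ 10/(10+12) = 5/11.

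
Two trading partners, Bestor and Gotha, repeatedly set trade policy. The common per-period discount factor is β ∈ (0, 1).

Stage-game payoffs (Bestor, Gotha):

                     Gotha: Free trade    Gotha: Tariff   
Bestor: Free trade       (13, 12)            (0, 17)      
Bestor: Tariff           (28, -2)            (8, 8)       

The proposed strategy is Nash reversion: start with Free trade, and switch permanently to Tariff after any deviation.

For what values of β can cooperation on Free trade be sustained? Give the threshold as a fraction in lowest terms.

Bestor: cooperation gives 13 each period; deviation gives 28 once then 8 forever.
  13/(1−β) ≥ 28 + 8β/(1−β) ⇒ β ≥ 15/20 = 3/4.
Gotha: cooperation gives 12 each period; deviation gives 17 once then 8 forever.
  β ≥ 5/9.
Both must hold, so the binding constraint is Bestor's: β ≥ 3/4.

3/4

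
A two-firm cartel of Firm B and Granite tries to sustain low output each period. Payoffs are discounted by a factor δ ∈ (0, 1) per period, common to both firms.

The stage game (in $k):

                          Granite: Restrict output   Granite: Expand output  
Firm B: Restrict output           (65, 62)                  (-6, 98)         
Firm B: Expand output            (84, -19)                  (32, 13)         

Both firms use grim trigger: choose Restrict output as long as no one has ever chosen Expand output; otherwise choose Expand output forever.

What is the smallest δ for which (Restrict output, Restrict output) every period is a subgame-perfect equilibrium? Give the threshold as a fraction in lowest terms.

36/85

Firm B's threshold: (84−65)/(84−32) = 19/52.
Granite's threshold: (98−62)/(98−13) = 36/85.
19/52 < 36/85, so Granite binds and δ* = 36/85.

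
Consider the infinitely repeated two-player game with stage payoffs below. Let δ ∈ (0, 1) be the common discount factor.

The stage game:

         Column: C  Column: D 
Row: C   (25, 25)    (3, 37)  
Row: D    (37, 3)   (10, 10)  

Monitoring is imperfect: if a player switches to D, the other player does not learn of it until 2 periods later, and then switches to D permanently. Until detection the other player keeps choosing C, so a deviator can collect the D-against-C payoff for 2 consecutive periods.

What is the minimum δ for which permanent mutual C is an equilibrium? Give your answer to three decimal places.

0.667

The best deviation is to choose D for all 2 undetected periods, earning 37 each, then 10 forever once detected.
Deviation value: 37(1−δ^2)/(1−δ) + 10δ^2/(1−δ); cooperation value: 25/(1−δ).
IC: 25 ≥ 37(1−δ^2) + 10δ^2 = 37 − 27δ^2.
So δ^2 ≥ 12/27 = 4/9, giving δ ≥ (4/9)^(1/2) ≈ 0.667.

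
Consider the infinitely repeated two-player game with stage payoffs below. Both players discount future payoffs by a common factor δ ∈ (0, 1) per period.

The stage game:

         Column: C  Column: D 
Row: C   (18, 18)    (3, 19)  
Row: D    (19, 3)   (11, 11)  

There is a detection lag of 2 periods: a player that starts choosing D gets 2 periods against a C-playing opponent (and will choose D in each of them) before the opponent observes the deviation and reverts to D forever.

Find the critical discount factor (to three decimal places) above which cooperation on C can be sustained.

A deviator earns 19 for 2 periods, then 11 forever; cooperating earns 18 forever. Multiplying the IC by (1−δ):
18 ≥ 19(1−δ^2) + 11δ^2, so 8·δ^2 ≥ 1 and δ^2 ≥ 1/8.
δ ≥ (1/8)^(1/2) ≈ 0.354.

0.354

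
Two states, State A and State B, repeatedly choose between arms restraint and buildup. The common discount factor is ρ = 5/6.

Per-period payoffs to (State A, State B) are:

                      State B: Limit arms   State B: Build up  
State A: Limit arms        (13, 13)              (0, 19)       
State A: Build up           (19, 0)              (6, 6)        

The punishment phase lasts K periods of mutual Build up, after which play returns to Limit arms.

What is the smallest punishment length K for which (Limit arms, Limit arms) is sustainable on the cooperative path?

2

IC: ρ(1−ρ^K)/(1−ρ) ≥ (19−13)/(13−6) = 6/7.
With ρ = 5/6: need 1 − ρ^K ≥ 6/7·(1−5/6)/(5/6), i.e. ρ^K ≤ 0.8286.
Since (5/6)^1 = 0.8333 and (5/6)^2 = 0.6944, the smallest such K is 2.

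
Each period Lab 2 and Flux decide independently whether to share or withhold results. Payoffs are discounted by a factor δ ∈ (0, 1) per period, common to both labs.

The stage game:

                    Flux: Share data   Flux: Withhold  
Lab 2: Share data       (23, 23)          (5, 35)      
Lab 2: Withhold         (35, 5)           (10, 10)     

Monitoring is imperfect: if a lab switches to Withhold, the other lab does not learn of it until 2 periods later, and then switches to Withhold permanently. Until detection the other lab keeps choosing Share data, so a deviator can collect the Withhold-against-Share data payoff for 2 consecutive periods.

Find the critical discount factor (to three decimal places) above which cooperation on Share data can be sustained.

0.693

A deviator earns 35 for 2 periods, then 10 forever; cooperating earns 23 forever. Multiplying the IC by (1−δ):
23 ≥ 35(1−δ^2) + 10δ^2, so 25·δ^2 ≥ 12 and δ^2 ≥ 12/25.
δ ≥ (12/25)^(1/2) ≈ 0.693.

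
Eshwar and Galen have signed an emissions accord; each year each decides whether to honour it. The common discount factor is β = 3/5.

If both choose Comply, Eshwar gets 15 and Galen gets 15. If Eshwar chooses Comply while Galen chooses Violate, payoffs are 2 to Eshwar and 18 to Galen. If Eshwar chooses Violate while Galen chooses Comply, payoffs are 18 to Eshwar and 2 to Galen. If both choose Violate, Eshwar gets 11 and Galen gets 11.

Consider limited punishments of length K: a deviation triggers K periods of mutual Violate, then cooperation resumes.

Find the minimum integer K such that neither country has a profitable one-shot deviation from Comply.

IC: β(1−β^K)/(1−β) ≥ (18−15)/(15−11) = 3/4.
With β = 3/5: need 1 − β^K ≥ 3/4·(1−3/5)/(3/5), i.e. β^K ≤ 0.5000.
Since (3/5)^1 = 0.6000 and (3/5)^2 = 0.3600, the smallest such K is 2.

2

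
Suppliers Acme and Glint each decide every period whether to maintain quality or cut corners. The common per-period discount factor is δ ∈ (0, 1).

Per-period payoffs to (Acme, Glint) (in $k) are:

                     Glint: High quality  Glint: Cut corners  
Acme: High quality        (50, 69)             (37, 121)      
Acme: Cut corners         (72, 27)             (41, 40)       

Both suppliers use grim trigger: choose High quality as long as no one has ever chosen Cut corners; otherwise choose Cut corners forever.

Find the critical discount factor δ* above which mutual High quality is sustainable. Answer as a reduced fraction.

Acme: cooperation gives 50 each period; deviation gives 72 once then 41 forever.
  50/(1−δ) ≥ 72 + 41δ/(1−δ) ⇒ δ ≥ 22/31.
Glint: cooperation gives 69 each period; deviation gives 121 once then 40 forever.
  δ ≥ 52/81.
Both must hold, so the binding constraint is Acme's: δ ≥ 22/31.

22/31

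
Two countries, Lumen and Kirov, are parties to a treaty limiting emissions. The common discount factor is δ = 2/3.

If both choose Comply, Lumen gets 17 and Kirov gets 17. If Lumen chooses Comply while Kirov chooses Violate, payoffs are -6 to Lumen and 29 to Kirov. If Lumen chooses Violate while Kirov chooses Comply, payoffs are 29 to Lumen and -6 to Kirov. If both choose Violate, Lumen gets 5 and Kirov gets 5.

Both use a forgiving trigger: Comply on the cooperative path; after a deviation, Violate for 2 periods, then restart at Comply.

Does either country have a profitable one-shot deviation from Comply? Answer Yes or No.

A one-shot deviation gives 29 now, then 5 for 2 periods, then back to 17.
Gain from deviating: (29−17) today; loss: (17−5) in each of the next 2 periods.
No-deviation condition: (17−5)(δ+…+δ^2) ≥ 29−17, i.e. δ+…+δ^2 ≥ 1.
At δ = 2/3: δ+…+δ^2 = 1.1111 ≥ 1.0000.
So cooperation is sustainable.

No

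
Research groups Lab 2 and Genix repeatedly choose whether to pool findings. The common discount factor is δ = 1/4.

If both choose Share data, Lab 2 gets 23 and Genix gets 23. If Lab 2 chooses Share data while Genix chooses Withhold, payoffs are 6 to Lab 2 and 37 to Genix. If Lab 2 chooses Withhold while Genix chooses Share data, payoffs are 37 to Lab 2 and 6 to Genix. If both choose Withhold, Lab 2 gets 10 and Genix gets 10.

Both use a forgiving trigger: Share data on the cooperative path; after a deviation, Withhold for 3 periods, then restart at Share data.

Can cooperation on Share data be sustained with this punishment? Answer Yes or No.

Comparing payoff streams over the 4 periods until play realigns: cooperate → 23(1+δ+…+δ^3); deviate → 37 + 10(δ+…+δ^3).
Cooperation is sustained iff (23−10)(δ+…+δ^3) ≥ 37−23.
δ+…+δ^3 = 1/4·(1−(1/4)^3)/(1−1/4) = 0.3281, and (37−23)/(23−10) = 1.0769.
0.3281 < 1.0769, so cooperation is not sustainable.

No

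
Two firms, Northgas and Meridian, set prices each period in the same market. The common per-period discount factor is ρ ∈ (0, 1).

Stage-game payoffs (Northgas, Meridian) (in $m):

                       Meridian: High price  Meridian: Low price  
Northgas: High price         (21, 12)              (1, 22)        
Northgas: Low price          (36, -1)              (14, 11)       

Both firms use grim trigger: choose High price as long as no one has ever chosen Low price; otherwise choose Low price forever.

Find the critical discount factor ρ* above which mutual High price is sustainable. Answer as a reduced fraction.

10/11

Northgas: cooperation gives 21 each period; deviation gives 36 once then 14 forever.
  21/(1−ρ) ≥ 36 + 14ρ/(1−ρ) ⇒ ρ ≥ 15/22.
Meridian: cooperation gives 12 each period; deviation gives 22 once then 11 forever.
  ρ ≥ 10/11.
Both must hold, so the binding constraint is Meridian's: ρ ≥ 10/11.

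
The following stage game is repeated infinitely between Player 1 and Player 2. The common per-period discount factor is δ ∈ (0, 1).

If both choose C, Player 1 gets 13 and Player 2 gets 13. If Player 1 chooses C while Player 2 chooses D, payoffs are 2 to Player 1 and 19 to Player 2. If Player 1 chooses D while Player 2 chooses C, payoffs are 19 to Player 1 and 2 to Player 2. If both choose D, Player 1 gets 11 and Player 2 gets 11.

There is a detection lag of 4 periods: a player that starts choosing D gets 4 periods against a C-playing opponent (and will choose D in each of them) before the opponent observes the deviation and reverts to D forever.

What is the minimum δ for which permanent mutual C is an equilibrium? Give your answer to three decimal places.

A deviator earns 19 for 4 periods, then 11 forever; cooperating earns 13 forever. Multiplying the IC by (1−δ):
13 ≥ 19(1−δ^4) + 11δ^4, so 8·δ^4 ≥ 6 and δ^4 ≥ 3/4.
δ ≥ (3/4)^(1/4) ≈ 0.931.

0.931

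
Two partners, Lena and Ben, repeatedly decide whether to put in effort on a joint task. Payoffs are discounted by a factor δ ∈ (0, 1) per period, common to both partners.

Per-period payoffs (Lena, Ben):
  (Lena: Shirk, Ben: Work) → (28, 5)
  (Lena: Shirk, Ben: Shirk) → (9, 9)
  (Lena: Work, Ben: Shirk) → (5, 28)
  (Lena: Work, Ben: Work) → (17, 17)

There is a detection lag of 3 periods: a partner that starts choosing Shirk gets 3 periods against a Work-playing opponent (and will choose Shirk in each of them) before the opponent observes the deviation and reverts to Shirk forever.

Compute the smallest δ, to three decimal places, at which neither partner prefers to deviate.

Deviating for the 3 undetected periods gains 28−17 = 11 per period over cooperation, then loses 17−9 = 8 per period forever once punishment starts.
Gain: 11(1 + δ + … + δ^2); loss: 8·δ^3/(1−δ).
No profitable deviation ⇔ 11(1−δ^3) ≤ 8·δ^3, i.e. δ^3 ≥ 11/(11+8) = 11/19.
Hence δ ≥ (11/19)^(1/3) ≈ 0.833.

0.833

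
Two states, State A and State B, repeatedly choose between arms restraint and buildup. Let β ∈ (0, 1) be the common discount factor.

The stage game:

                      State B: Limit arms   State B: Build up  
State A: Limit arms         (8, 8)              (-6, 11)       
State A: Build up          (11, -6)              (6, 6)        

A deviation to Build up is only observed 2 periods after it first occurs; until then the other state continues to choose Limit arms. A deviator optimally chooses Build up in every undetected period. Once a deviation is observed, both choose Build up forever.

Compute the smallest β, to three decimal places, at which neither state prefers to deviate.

0.775

A deviator earns 11 for 2 periods, then 6 forever; cooperating earns 8 forever. Multiplying the IC by (1−β):
8 ≥ 11(1−β^2) + 6β^2, so 5·β^2 ≥ 3 and β^2 ≥ 3/5.
β ≥ (3/5)^(1/2) ≈ 0.775.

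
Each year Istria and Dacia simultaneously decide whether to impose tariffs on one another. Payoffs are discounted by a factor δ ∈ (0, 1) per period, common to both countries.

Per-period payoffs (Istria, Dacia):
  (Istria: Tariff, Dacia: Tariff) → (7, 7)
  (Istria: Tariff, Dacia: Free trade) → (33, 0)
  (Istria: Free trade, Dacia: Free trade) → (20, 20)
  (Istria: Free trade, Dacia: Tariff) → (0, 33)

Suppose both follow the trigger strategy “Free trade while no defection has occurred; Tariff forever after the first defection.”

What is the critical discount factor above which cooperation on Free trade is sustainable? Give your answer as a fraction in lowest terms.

One-period gain from deviating is 33 − 20 = 13. The loss is 20 − 7 = 13 in every subsequent period, with present value 13·δ/(1−δ).
Deviation is unprofitable when 13·δ/(1−δ) ≥ 13, i.e. δ/(1−δ) ≥ 1.
Equivalently δ ≥ 13/(13+13) = 1/2.

1/2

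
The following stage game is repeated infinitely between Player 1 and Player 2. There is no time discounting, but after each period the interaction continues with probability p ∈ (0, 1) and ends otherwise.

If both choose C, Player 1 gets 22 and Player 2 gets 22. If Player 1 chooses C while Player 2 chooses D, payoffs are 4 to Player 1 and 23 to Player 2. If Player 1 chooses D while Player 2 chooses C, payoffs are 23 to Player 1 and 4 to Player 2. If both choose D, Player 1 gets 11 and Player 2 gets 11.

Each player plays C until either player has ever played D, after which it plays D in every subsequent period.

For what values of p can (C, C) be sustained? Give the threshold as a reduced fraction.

With no time discounting, the continuation probability p plays the role of the discount factor.
Grim-trigger IC: 22/(1−p) ≥ 23 + 11p/(1−p) ⇒ p ≥ (23−22)/(23−11) = 1/12.

1/12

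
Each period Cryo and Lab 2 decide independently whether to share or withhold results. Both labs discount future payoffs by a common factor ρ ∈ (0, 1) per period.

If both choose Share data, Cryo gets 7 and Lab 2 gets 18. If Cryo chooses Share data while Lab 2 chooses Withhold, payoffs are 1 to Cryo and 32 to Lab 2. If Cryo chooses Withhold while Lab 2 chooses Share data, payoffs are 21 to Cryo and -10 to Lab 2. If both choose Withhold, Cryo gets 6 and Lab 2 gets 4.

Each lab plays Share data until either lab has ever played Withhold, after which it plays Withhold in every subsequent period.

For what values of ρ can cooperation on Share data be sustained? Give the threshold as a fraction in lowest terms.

For Cryo: deviation gain 21−7 = 14, per-period punishment loss 7−6 = 1. IC gives ρ ≥ 14/15.
For Lab 2: gain 14, loss 14 per period, so ρ ≥ 14/28 = 1/2.
The tighter constraint is Cryo's, so cooperation needs ρ ≥ 14/15.

14/15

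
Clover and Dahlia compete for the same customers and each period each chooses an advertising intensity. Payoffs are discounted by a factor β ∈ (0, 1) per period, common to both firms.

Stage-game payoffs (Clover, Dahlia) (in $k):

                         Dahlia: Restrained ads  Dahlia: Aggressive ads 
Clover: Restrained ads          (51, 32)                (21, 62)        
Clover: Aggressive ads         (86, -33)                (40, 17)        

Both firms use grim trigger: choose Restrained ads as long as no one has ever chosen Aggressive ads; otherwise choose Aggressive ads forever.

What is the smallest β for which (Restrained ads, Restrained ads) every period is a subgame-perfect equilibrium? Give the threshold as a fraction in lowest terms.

35/46

For Clover: deviation gain 86−51 = 35, per-period punishment loss 51−40 = 11. IC gives β ≥ 35/46.
For Dahlia: gain 30, loss 15 per period, so β ≥ 30/45 = 2/3.
The tighter constraint is Clover's, so cooperation needs β ≥ 35/46.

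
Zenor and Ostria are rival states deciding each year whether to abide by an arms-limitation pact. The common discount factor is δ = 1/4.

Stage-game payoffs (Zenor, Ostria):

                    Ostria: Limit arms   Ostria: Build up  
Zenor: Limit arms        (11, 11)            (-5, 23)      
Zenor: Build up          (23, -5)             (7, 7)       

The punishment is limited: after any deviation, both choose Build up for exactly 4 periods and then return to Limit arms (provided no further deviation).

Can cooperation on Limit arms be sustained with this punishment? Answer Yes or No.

No

Comparing payoff streams over the 5 periods until play realigns: cooperate → 11(1+δ+…+δ^4); deviate → 23 + 7(δ+…+δ^4).
Cooperation is sustained iff (11−7)(δ+…+δ^4) ≥ 23−11.
δ+…+δ^4 = 1/4·(1−(1/4)^4)/(1−1/4) = 0.3320, and (23−11)/(11−7) = 3.0000.
0.3320 < 3.0000, so cooperation is not sustainable.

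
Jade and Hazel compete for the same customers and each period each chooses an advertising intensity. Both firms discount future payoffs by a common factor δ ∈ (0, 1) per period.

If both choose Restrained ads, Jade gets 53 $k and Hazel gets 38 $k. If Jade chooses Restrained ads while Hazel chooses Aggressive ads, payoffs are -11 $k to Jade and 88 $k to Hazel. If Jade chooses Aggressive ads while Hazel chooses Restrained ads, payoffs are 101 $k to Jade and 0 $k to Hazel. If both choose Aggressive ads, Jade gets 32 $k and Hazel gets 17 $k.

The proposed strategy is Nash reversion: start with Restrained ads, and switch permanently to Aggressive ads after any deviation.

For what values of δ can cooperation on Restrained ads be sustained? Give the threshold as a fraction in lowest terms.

Jade: cooperation gives 53 each period; deviation gives 101 once then 32 forever.
  53/(1−δ) ≥ 101 + 32δ/(1−δ) ⇒ δ ≥ 48/69 = 16/23.
Hazel: cooperation gives 38 each period; deviation gives 88 once then 17 forever.
  δ ≥ 50/71.
Both must hold, so the binding constraint is Hazel's: δ ≥ 50/71.

50/71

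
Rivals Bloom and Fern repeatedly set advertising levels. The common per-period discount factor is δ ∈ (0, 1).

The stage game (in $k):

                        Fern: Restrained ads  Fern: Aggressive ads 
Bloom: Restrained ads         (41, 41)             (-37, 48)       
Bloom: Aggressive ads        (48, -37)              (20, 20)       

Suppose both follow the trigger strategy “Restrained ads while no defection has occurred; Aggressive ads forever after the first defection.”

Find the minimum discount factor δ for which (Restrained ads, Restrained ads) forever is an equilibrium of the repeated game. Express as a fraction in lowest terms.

41/(1−δ) ≥ 48 + 20δ/(1−δ)
41 ≥ 48 − 28δ
δ ≥ 7/28 = 1/4.

1/4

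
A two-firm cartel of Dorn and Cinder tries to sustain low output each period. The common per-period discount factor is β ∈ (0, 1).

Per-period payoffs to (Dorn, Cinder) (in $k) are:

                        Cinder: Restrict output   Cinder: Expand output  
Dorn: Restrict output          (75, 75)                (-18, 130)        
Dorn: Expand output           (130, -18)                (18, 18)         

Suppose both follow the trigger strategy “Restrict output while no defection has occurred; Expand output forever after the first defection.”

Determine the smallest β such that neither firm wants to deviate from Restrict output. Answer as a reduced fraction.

75/(1−β) ≥ 130 + 18β/(1−β)
75 ≥ 130 − 112β
β ≥ 55/112.

55/112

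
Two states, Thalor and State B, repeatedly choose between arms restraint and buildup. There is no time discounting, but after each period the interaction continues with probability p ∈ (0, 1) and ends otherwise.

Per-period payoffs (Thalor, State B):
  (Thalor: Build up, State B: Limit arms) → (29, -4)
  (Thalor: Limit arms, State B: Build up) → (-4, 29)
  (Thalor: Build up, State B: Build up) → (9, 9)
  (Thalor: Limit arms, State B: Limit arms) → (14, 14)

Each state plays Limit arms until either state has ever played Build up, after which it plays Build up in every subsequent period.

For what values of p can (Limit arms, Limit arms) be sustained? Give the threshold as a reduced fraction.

3/4

Expected cooperation value is 14 + p·14 + p²·14 + … = 14/(1−p); deviation gives 29 + p·9/(1−p).
14 ≥ 29(1−p) + 9p ⇒ 20p ≥ 15 ⇒ p ≥ 15/20 = 3/4.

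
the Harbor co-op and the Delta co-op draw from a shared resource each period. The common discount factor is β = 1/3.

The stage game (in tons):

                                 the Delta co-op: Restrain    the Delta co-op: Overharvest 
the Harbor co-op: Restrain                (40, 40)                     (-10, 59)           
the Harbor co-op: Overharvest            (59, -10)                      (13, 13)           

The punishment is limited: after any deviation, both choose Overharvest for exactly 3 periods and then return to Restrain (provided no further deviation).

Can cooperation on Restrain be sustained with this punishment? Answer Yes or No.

IC: β+…+β^3 ≥ (59−40)/(40−13) = 19/27.
At β = 1/3: partial sum = 0.4815 < 0.7037. Cooperation not sustainable.

No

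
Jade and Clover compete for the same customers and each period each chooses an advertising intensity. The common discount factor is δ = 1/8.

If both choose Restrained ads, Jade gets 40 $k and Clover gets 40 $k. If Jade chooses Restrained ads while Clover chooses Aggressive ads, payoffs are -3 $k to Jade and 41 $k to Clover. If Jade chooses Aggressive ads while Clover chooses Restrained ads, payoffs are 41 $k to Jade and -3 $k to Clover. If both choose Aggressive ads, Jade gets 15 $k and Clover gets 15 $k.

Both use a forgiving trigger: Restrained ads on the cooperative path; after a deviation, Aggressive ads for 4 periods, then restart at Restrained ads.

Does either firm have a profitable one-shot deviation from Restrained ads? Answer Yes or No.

Comparing payoff streams over the 5 periods until play realigns: cooperate → 40(1+δ+…+δ^4); deviate → 41 + 15(δ+…+δ^4).
Cooperation is sustained iff (40−15)(δ+…+δ^4) ≥ 41−40.
δ+…+δ^4 = 1/8·(1−(1/8)^4)/(1−1/8) = 0.1428, and (41−40)/(40−15) = 0.0400.
0.1428 ≥ 0.0400, so cooperation is sustainable.

No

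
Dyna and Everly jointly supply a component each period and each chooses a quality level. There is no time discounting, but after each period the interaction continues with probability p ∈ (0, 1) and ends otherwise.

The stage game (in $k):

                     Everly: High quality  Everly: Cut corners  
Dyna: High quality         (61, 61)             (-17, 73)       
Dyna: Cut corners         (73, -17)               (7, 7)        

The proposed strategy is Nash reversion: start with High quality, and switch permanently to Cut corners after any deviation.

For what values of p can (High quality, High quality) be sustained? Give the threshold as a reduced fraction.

2/11

Expected cooperation value is 61 + p·61 + p²·61 + … = 61/(1−p); deviation gives 73 + p·7/(1−p).
61 ≥ 73(1−p) + 7p ⇒ 66p ≥ 12 ⇒ p ≥ 12/66 = 2/11.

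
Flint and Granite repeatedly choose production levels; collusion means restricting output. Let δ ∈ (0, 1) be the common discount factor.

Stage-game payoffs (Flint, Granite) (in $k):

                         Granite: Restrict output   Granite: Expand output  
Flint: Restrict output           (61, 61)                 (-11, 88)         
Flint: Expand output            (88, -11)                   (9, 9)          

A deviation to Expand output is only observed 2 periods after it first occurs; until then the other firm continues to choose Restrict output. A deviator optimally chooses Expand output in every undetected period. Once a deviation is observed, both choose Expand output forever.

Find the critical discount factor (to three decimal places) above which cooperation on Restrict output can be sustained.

The best deviation is to choose Expand output for all 2 undetected periods, earning 88 each, then 9 forever once detected.
Deviation value: 88(1−δ^2)/(1−δ) + 9δ^2/(1−δ); cooperation value: 61/(1−δ).
IC: 61 ≥ 88(1−δ^2) + 9δ^2 = 88 − 79δ^2.
So δ^2 ≥ 27/79, giving δ ≥ (27/79)^(1/2) ≈ 0.585.

0.585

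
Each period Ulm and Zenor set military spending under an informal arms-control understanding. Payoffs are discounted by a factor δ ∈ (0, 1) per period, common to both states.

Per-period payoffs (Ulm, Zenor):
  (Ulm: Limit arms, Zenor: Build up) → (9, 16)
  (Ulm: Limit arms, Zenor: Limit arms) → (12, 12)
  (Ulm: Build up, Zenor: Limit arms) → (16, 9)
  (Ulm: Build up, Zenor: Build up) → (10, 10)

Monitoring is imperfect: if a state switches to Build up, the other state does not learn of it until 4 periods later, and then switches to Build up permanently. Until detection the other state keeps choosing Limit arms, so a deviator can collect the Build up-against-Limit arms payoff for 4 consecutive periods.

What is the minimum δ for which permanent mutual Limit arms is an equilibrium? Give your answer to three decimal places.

A deviator earns 16 for 4 periods, then 10 forever; cooperating earns 12 forever. Multiplying the IC by (1−δ):
12 ≥ 16(1−δ^4) + 10δ^4, so 6·δ^4 ≥ 4 and δ^4 ≥ 2/3.
δ ≥ (2/3)^(1/4) ≈ 0.904.

0.904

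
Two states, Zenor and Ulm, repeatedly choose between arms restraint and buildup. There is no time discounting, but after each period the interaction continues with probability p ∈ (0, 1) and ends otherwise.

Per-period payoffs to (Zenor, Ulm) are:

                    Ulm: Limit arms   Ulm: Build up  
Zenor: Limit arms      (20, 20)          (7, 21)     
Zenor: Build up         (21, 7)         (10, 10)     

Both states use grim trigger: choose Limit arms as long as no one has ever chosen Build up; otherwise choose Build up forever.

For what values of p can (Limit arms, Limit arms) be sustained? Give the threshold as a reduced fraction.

Expected cooperation value is 20 + p·20 + p²·20 + … = 20/(1−p); deviation gives 21 + p·10/(1−p).
20 ≥ 21(1−p) + 10p ⇒ 11p ≥ 1 ⇒ p ≥ 1/11.

1/11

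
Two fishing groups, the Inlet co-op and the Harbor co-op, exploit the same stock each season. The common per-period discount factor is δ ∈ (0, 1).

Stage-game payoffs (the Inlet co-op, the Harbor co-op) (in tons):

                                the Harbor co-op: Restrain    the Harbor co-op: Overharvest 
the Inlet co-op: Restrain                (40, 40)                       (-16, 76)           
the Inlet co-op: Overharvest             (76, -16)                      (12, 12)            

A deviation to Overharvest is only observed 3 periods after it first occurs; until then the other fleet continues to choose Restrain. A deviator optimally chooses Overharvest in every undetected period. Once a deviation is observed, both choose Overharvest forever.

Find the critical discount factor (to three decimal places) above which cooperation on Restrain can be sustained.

Deviating for the 3 undetected periods gains 76−40 = 36 per period over cooperation, then loses 40−12 = 28 per period forever once punishment starts.
Gain: 36(1 + δ + … + δ^2); loss: 28·δ^3/(1−δ).
No profitable deviation ⇔ 36(1−δ^3) ≤ 28·δ^3, i.e. δ^3 ≥ 36/(36+28) = 9/16.
Hence δ ≥ (9/16)^(1/3) ≈ 0.825.

0.825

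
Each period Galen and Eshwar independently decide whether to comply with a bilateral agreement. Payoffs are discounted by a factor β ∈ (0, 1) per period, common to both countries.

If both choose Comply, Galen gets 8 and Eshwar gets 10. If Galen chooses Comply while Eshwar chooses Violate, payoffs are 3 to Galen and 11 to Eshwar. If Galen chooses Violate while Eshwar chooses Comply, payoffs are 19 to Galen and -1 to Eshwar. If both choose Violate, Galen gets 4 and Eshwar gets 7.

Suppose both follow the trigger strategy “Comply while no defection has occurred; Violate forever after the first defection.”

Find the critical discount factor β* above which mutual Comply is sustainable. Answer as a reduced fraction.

11/15

Galen: cooperation gives 8 each period; deviation gives 19 once then 4 forever.
  8/(1−β) ≥ 19 + 4β/(1−β) ⇒ β ≥ 11/15.
Eshwar: cooperation gives 10 each period; deviation gives 11 once then 7 forever.
  β ≥ 1/4.
Both must hold, so the binding constraint is Galen's: β ≥ 11/15.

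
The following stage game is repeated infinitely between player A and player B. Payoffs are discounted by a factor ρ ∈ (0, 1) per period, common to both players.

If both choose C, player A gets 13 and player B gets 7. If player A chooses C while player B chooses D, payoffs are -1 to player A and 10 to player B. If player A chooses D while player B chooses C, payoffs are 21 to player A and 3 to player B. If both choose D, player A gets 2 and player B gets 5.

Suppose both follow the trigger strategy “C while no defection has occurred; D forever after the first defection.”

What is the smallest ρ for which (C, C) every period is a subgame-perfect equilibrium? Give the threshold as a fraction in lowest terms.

player A: cooperation gives 13 each period; deviation gives 21 once then 2 forever.
  13/(1−ρ) ≥ 21 + 2ρ/(1−ρ) ⇒ ρ ≥ 8/19.
player B: cooperation gives 7 each period; deviation gives 10 once then 5 forever.
  ρ ≥ 3/5.
Both must hold, so the binding constraint is player B's: ρ ≥ 3/5.

3/5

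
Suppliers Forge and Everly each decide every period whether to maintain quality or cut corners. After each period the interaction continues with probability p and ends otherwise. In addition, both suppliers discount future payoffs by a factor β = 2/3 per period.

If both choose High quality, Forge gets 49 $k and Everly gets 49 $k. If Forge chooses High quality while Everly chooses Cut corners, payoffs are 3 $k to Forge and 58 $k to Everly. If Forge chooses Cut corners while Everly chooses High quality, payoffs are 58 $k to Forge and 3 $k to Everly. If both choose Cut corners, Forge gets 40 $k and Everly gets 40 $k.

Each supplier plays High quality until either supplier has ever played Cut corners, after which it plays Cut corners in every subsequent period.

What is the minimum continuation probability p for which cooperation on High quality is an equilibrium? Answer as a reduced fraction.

3/4

Expected continuation weight on next period's payoff is β·p = 2/3·p, which plays the role of the discount factor.
Cooperation requires 2/3·p ≥ (58−49)/(58−40) = 1/2, hence p ≥ 3/4.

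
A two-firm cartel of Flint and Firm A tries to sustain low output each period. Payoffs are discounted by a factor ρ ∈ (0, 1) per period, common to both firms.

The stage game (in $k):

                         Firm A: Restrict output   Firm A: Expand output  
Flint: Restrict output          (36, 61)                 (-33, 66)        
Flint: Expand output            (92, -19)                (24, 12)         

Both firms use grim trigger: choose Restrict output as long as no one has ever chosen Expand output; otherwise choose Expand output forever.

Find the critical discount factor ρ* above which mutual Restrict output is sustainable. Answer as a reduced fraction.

14/17

Flint: cooperation gives 36 each period; deviation gives 92 once then 24 forever.
  36/(1−ρ) ≥ 92 + 24ρ/(1−ρ) ⇒ ρ ≥ 56/68 = 14/17.
Firm A: cooperation gives 61 each period; deviation gives 66 once then 12 forever.
  ρ ≥ 5/54.
Both must hold, so the binding constraint is Flint's: ρ ≥ 14/17.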